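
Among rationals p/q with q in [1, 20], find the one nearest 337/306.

Expand x = 337/306 as a continued fraction with the Euclidean algorithm:
  337 = 1*306 + 31, so a_0 = 1.
  306 = 9*31 + 27, so a_1 = 9.
  31 = 1*27 + 4, so a_2 = 1.
  27 = 6*4 + 3, so a_3 = 6.
  4 = 1*3 + 1, so a_4 = 1.
  3 = 3*1 + 0, so a_5 = 3.
so x = [1; 9, 1, 6, 1, 3].
Convergents (p_i = a_i*p_{i-1} + p_{i-2}, q_i = a_i*q_{i-1} + q_{i-2} with p_{-2}=0, p_{-1}=1, q_{-2}=1, q_{-1}=0), until the denominator exceeds 20:
  i=0: a_0=1, p_0 = 1*1 + 0 = 1, q_0 = 1*0 + 1 = 1.
  i=1: a_1=9, p_1 = 9*1 + 1 = 10, q_1 = 9*1 + 0 = 9.
  i=2: a_2=1, p_2 = 1*10 + 1 = 11, q_2 = 1*9 + 1 = 10.
  i=3: a_3=6, p_3 = 6*11 + 10 = 76, q_3 = 6*10 + 9 = 69.
q_3 = 69 > 20, so the last convergent with denominator <= 20 is p_2/q_2 = 11/10.
The closest fraction with denominator <= 20 is either p_2/q_2 or the intermediate fraction (k*p_2 + p_1)/(k*q_2 + q_1) with the largest k >= 1 whose denominator stays <= 20; these approach x as k grows, and every other convergent or intermediate fraction in range is farther away.
Largest k: floor((20 - q_1)/q_2) = floor((20 - 9)/10) = 1.
That gives (1*11 + 10)/(1*10 + 9) = 21/19.
Compare the errors: |x - 11/10| = |337*10 - 11*306|/(306*10) = 4/3060, and |x - 21/19| = |337*19 - 21*306|/(306*19) = 23/5814.
Cross-multiplying, 4*5814 = 23256 < 70380 = 23*3060, so 4/3060 is smaller: the convergent 11/10 is closer to x than 21/19.

11/10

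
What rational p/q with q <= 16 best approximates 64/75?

Expand x = 64/75 as a continued fraction with the Euclidean algorithm:
  64 = 0*75 + 64, so a_0 = 0.
  75 = 1*64 + 11, so a_1 = 1.
  64 = 5*11 + 9, so a_2 = 5.
  11 = 1*9 + 2, so a_3 = 1.
  9 = 4*2 + 1, so a_4 = 4.
  2 = 2*1 + 0, so a_5 = 2.
so x = [0; 1, 5, 1, 4, 2].
Convergents (p_i = a_i*p_{i-1} + p_{i-2}, q_i = a_i*q_{i-1} + q_{i-2} with p_{-2}=0, p_{-1}=1, q_{-2}=1, q_{-1}=0), until the denominator exceeds 16:
  i=0: a_0=0, p_0 = 0*1 + 0 = 0, q_0 = 0*0 + 1 = 1.
  i=1: a_1=1, p_1 = 1*0 + 1 = 1, q_1 = 1*1 + 0 = 1.
  i=2: a_2=5, p_2 = 5*1 + 0 = 5, q_2 = 5*1 + 1 = 6.
  i=3: a_3=1, p_3 = 1*5 + 1 = 6, q_3 = 1*6 + 1 = 7.
  i=4: a_4=4, p_4 = 4*6 + 5 = 29, q_4 = 4*7 + 6 = 34.
q_4 = 34 > 16, so the last convergent with denominator <= 16 is p_3/q_3 = 6/7.
The closest fraction with denominator <= 16 is either p_3/q_3 or the intermediate fraction (k*p_3 + p_2)/(k*q_3 + q_2) with the largest k >= 1 whose denominator stays <= 16; these approach x as k grows, and every other convergent or intermediate fraction in range is farther away.
Largest k: floor((16 - q_2)/q_3) = floor((16 - 6)/7) = 1.
That gives (1*6 + 5)/(1*7 + 6) = 11/13.
Compare the errors: |x - 6/7| = |64*7 - 6*75|/(75*7) = 2/525, and |x - 11/13| = |64*13 - 11*75|/(75*13) = 7/975.
Cross-multiplying, 2*975 = 1950 < 3675 = 7*525, so 2/525 is smaller: the convergent 6/7 is closer to x than 11/13.

6/7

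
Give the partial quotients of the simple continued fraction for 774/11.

[70; 2, 1, 3]

Run the Euclidean algorithm on 774 and 11; the successive quotients are the partial quotients a_0, a_1, ... (each step inverts the fractional part left over by the previous one):
  774 = 70*11 + 4, so a_0 = 70.
  11 = 2*4 + 3, so a_1 = 2.
  4 = 1*3 + 1, so a_2 = 1.
  3 = 3*1 + 0, so a_3 = 3.
The remainder reaches 0 after 4 divisions, so the expansion has 4 partial quotients, read off in order.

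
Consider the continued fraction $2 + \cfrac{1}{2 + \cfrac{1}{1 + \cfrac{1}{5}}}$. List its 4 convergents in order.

2/1, 5/2, 7/3, 40/17

Using the convergent recurrence p_i = a_i*p_{i-1} + p_{i-2}, q_i = a_i*q_{i-1} + q_{i-2} with p_{-2}=0, p_{-1}=1, q_{-2}=1, q_{-1}=0:
  i=0: a_0=2, p_0 = 2*1 + 0 = 2, q_0 = 2*0 + 1 = 1.
  i=1: a_1=2, p_1 = 2*2 + 1 = 5, q_1 = 2*1 + 0 = 2.
  i=2: a_2=1, p_2 = 1*5 + 2 = 7, q_2 = 1*2 + 1 = 3.
  i=3: a_3=5, p_3 = 5*7 + 5 = 40, q_3 = 5*3 + 2 = 17.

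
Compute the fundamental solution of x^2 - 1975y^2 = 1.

(x, y) = (12799, 288)

First expand sqrt(1975) as a continued fraction. With x_i = (sqrt(1975) + m_i)/d_i and (m_0, d_0) = (0, 1): a_0 = floor(sqrt(1975)) = 44, since 44^2 = 1936 <= 1975 < 2025 = 45^2.
Iterate m_{i+1} = d_i*a_i - m_i, d_{i+1} = (1975 - m_{i+1}^2)/d_i, a_{i+1} = floor((a_0 + m_{i+1})/d_{i+1}):
  m_1 = 1*44 - 0 = 44, d_1 = (1975 - 44^2)/1 = 39/1 = 39, a_1 = floor((44 + 44)/39) = 2.
  m_2 = 39*2 - 44 = 34, d_2 = (1975 - 34^2)/39 = 819/39 = 21, a_2 = floor((44 + 34)/21) = 3.
  m_3 = 21*3 - 34 = 29, d_3 = (1975 - 29^2)/21 = 1134/21 = 54, a_3 = floor((44 + 29)/54) = 1.
  m_4 = 54*1 - 29 = 25, d_4 = (1975 - 25^2)/54 = 1350/54 = 25, a_4 = floor((44 + 25)/25) = 2.
  m_5 = 25*2 - 25 = 25, d_5 = (1975 - 25^2)/25 = 1350/25 = 54, a_5 = floor((44 + 25)/54) = 1.
  m_6 = 54*1 - 25 = 29, d_6 = (1975 - 29^2)/54 = 1134/54 = 21, a_6 = floor((44 + 29)/21) = 3.
  m_7 = 21*3 - 29 = 34, d_7 = (1975 - 34^2)/21 = 819/21 = 39, a_7 = floor((44 + 34)/39) = 2.
  m_8 = 39*2 - 34 = 44, d_8 = (1975 - 44^2)/39 = 39/39 = 1, a_8 = floor((44 + 44)/1) = 88.
  m_9 = 1*88 - 44 = 44, d_9 = (1975 - 44^2)/1 = 39/1 = 39: (m_9, d_9) = (m_1, d_1) = (44, 39), so from here the quotients repeat a_1, ..., a_8; the period length is 8.
So sqrt(1975) = [44; (2, 3, 1, 2, 1, 3, 2, 88)] with period length k = 8.
k is even, so the fundamental solution of x^2 - 1975y^2 = 1 is (p_{k-1}, q_{k-1}) = (p_7, q_7); compute convergents through index 7.
Convergents (p_i = a_i*p_{i-1} + p_{i-2}, q_i = a_i*q_{i-1} + q_{i-2} with p_{-2}=0, p_{-1}=1, q_{-2}=1, q_{-1}=0):
  i=0: a_0=44, p_0 = 44*1 + 0 = 44, q_0 = 44*0 + 1 = 1.
  i=1: a_1=2, p_1 = 2*44 + 1 = 89, q_1 = 2*1 + 0 = 2.
  i=2: a_2=3, p_2 = 3*89 + 44 = 311, q_2 = 3*2 + 1 = 7.
  i=3: a_3=1, p_3 = 1*311 + 89 = 400, q_3 = 1*7 + 2 = 9.
  i=4: a_4=2, p_4 = 2*400 + 311 = 1111, q_4 = 2*9 + 7 = 25.
  i=5: a_5=1, p_5 = 1*1111 + 400 = 1511, q_5 = 1*25 + 9 = 34.
  i=6: a_6=3, p_6 = 3*1511 + 1111 = 5644, q_6 = 3*34 + 25 = 127.
  i=7: a_7=2, p_7 = 2*5644 + 1511 = 12799, q_7 = 2*127 + 34 = 288.
Check: 12799^2 - 1975*288^2 = 163814401 - 163814400 = 1, so (x, y) = (12799, 288) solves the equation, and by the theorem it is the least positive solution.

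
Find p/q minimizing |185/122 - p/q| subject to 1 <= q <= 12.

Expand x = 185/122 as a continued fraction with the Euclidean algorithm:
  185 = 1*122 + 63, so a_0 = 1.
  122 = 1*63 + 59, so a_1 = 1.
  63 = 1*59 + 4, so a_2 = 1.
  59 = 14*4 + 3, so a_3 = 14.
  4 = 1*3 + 1, so a_4 = 1.
  3 = 3*1 + 0, so a_5 = 3.
so x = [1; 1, 1, 14, 1, 3].
Convergents (p_i = a_i*p_{i-1} + p_{i-2}, q_i = a_i*q_{i-1} + q_{i-2} with p_{-2}=0, p_{-1}=1, q_{-2}=1, q_{-1}=0), until the denominator exceeds 12:
  i=0: a_0=1, p_0 = 1*1 + 0 = 1, q_0 = 1*0 + 1 = 1.
  i=1: a_1=1, p_1 = 1*1 + 1 = 2, q_1 = 1*1 + 0 = 1.
  i=2: a_2=1, p_2 = 1*2 + 1 = 3, q_2 = 1*1 + 1 = 2.
  i=3: a_3=14, p_3 = 14*3 + 2 = 44, q_3 = 14*2 + 1 = 29.
q_3 = 29 > 12, so the last convergent with denominator <= 12 is p_2/q_2 = 3/2.
The closest fraction with denominator <= 12 is either p_2/q_2 or the intermediate fraction (k*p_2 + p_1)/(k*q_2 + q_1) with the largest k >= 1 whose denominator stays <= 12; these approach x as k grows, and every other convergent or intermediate fraction in range is farther away.
Largest k: floor((12 - q_1)/q_2) = floor((12 - 1)/2) = 5.
That gives (5*3 + 2)/(5*2 + 1) = 17/11.
Compare the errors: |x - 3/2| = |185*2 - 3*122|/(122*2) = 4/244, and |x - 17/11| = |185*11 - 17*122|/(122*11) = 39/1342.
Cross-multiplying, 4*1342 = 5368 < 9516 = 39*244, so 4/244 is smaller: the convergent 3/2 is closer to x than 17/11.

3/2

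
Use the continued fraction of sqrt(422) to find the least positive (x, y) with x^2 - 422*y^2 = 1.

(x, y) = (7022501, 341850)

First expand sqrt(422) as a continued fraction. With x_i = (sqrt(422) + m_i)/d_i and (m_0, d_0) = (0, 1): a_0 = floor(sqrt(422)) = 20, since 20^2 = 400 <= 422 < 441 = 21^2.
Iterate m_{i+1} = d_i*a_i - m_i, d_{i+1} = (422 - m_{i+1}^2)/d_i, a_{i+1} = floor((a_0 + m_{i+1})/d_{i+1}):
  m_1 = 1*20 - 0 = 20, d_1 = (422 - 20^2)/1 = 22/1 = 22, a_1 = floor((20 + 20)/22) = 1.
  m_2 = 22*1 - 20 = 2, d_2 = (422 - 2^2)/22 = 418/22 = 19, a_2 = floor((20 + 2)/19) = 1.
  m_3 = 19*1 - 2 = 17, d_3 = (422 - 17^2)/19 = 133/19 = 7, a_3 = floor((20 + 17)/7) = 5.
  m_4 = 7*5 - 17 = 18, d_4 = (422 - 18^2)/7 = 98/7 = 14, a_4 = floor((20 + 18)/14) = 2.
  m_5 = 14*2 - 18 = 10, d_5 = (422 - 10^2)/14 = 322/14 = 23, a_5 = floor((20 + 10)/23) = 1.
  m_6 = 23*1 - 10 = 13, d_6 = (422 - 13^2)/23 = 253/23 = 11, a_6 = floor((20 + 13)/11) = 3.
  m_7 = 11*3 - 13 = 20, d_7 = (422 - 20^2)/11 = 22/11 = 2, a_7 = floor((20 + 20)/2) = 20.
  m_8 = 2*20 - 20 = 20, d_8 = (422 - 20^2)/2 = 22/2 = 11, a_8 = floor((20 + 20)/11) = 3.
  m_9 = 11*3 - 20 = 13, d_9 = (422 - 13^2)/11 = 253/11 = 23, a_9 = floor((20 + 13)/23) = 1.
  m_10 = 23*1 - 13 = 10, d_10 = (422 - 10^2)/23 = 322/23 = 14, a_10 = floor((20 + 10)/14) = 2.
  m_11 = 14*2 - 10 = 18, d_11 = (422 - 18^2)/14 = 98/14 = 7, a_11 = floor((20 + 18)/7) = 5.
  m_12 = 7*5 - 18 = 17, d_12 = (422 - 17^2)/7 = 133/7 = 19, a_12 = floor((20 + 17)/19) = 1.
  m_13 = 19*1 - 17 = 2, d_13 = (422 - 2^2)/19 = 418/19 = 22, a_13 = floor((20 + 2)/22) = 1.
  m_14 = 22*1 - 2 = 20, d_14 = (422 - 20^2)/22 = 22/22 = 1, a_14 = floor((20 + 20)/1) = 40.
  m_15 = 1*40 - 20 = 20, d_15 = (422 - 20^2)/1 = 22/1 = 22: (m_15, d_15) = (m_1, d_1) = (20, 22), so from here the quotients repeat a_1, ..., a_14; the period length is 14.
So sqrt(422) = [20; (1, 1, 5, 2, 1, 3, 20, 3, 1, 2, 5, 1, 1, 40)] with period length k = 14.
k is even, so the fundamental solution of x^2 - 422y^2 = 1 is (p_{k-1}, q_{k-1}) = (p_13, q_13); compute convergents through index 13.
Convergents (p_i = a_i*p_{i-1} + p_{i-2}, q_i = a_i*q_{i-1} + q_{i-2} with p_{-2}=0, p_{-1}=1, q_{-2}=1, q_{-1}=0):
  i=0: a_0=20, p_0 = 20*1 + 0 = 20, q_0 = 20*0 + 1 = 1.
  i=1: a_1=1, p_1 = 1*20 + 1 = 21, q_1 = 1*1 + 0 = 1.
  i=2: a_2=1, p_2 = 1*21 + 20 = 41, q_2 = 1*1 + 1 = 2.
  i=3: a_3=5, p_3 = 5*41 + 21 = 226, q_3 = 5*2 + 1 = 11.
  i=4: a_4=2, p_4 = 2*226 + 41 = 493, q_4 = 2*11 + 2 = 24.
  i=5: a_5=1, p_5 = 1*493 + 226 = 719, q_5 = 1*24 + 11 = 35.
  i=6: a_6=3, p_6 = 3*719 + 493 = 2650, q_6 = 3*35 + 24 = 129.
  i=7: a_7=20, p_7 = 20*2650 + 719 = 53719, q_7 = 20*129 + 35 = 2615.
  i=8: a_8=3, p_8 = 3*53719 + 2650 = 163807, q_8 = 3*2615 + 129 = 7974.
  i=9: a_9=1, p_9 = 1*163807 + 53719 = 217526, q_9 = 1*7974 + 2615 = 10589.
  i=10: a_10=2, p_10 = 2*217526 + 163807 = 598859, q_10 = 2*10589 + 7974 = 29152.
  i=11: a_11=5, p_11 = 5*598859 + 217526 = 3211821, q_11 = 5*29152 + 10589 = 156349.
  i=12: a_12=1, p_12 = 1*3211821 + 598859 = 3810680, q_12 = 1*156349 + 29152 = 185501.
  i=13: a_13=1, p_13 = 1*3810680 + 3211821 = 7022501, q_13 = 1*185501 + 156349 = 341850.
Check: 7022501^2 - 422*341850^2 = 49315520295001 - 49315520295000 = 1, so (x, y) = (7022501, 341850) solves the equation, and by the theorem it is the least positive solution.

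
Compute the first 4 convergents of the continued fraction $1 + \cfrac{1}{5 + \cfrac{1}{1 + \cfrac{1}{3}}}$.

Using the convergent recurrence p_i = a_i*p_{i-1} + p_{i-2}, q_i = a_i*q_{i-1} + q_{i-2} with p_{-2}=0, p_{-1}=1, q_{-2}=1, q_{-1}=0:
  i=0: a_0=1, p_0 = 1*1 + 0 = 1, q_0 = 1*0 + 1 = 1.
  i=1: a_1=5, p_1 = 5*1 + 1 = 6, q_1 = 5*1 + 0 = 5.
  i=2: a_2=1, p_2 = 1*6 + 1 = 7, q_2 = 1*5 + 1 = 6.
  i=3: a_3=3, p_3 = 3*7 + 6 = 27, q_3 = 3*6 + 5 = 23.

1/1, 6/5, 7/6, 27/23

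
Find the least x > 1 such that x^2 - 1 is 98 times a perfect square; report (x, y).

First expand sqrt(98) as a continued fraction. With x_i = (sqrt(98) + m_i)/d_i and (m_0, d_0) = (0, 1): a_0 = floor(sqrt(98)) = 9, since 9^2 = 81 <= 98 < 100 = 10^2.
Iterate m_{i+1} = d_i*a_i - m_i, d_{i+1} = (98 - m_{i+1}^2)/d_i, a_{i+1} = floor((a_0 + m_{i+1})/d_{i+1}):
  m_1 = 1*9 - 0 = 9, d_1 = (98 - 9^2)/1 = 17/1 = 17, a_1 = floor((9 + 9)/17) = 1.
  m_2 = 17*1 - 9 = 8, d_2 = (98 - 8^2)/17 = 34/17 = 2, a_2 = floor((9 + 8)/2) = 8.
  m_3 = 2*8 - 8 = 8, d_3 = (98 - 8^2)/2 = 34/2 = 17, a_3 = floor((9 + 8)/17) = 1.
  m_4 = 17*1 - 8 = 9, d_4 = (98 - 9^2)/17 = 17/17 = 1, a_4 = floor((9 + 9)/1) = 18.
  m_5 = 1*18 - 9 = 9, d_5 = (98 - 9^2)/1 = 17/1 = 17: (m_5, d_5) = (m_1, d_1) = (9, 17), so from here the quotients repeat a_1, ..., a_4; the period length is 4.
So sqrt(98) = [9; (1, 8, 1, 18)] with period length k = 4.
k is even, so the fundamental solution of x^2 - 98y^2 = 1 is (p_{k-1}, q_{k-1}) = (p_3, q_3); compute convergents through index 3.
Convergents (p_i = a_i*p_{i-1} + p_{i-2}, q_i = a_i*q_{i-1} + q_{i-2} with p_{-2}=0, p_{-1}=1, q_{-2}=1, q_{-1}=0):
  i=0: a_0=9, p_0 = 9*1 + 0 = 9, q_0 = 9*0 + 1 = 1.
  i=1: a_1=1, p_1 = 1*9 + 1 = 10, q_1 = 1*1 + 0 = 1.
  i=2: a_2=8, p_2 = 8*10 + 9 = 89, q_2 = 8*1 + 1 = 9.
  i=3: a_3=1, p_3 = 1*89 + 10 = 99, q_3 = 1*9 + 1 = 10.
Check: 99^2 - 98*10^2 = 9801 - 9800 = 1, so (x, y) = (99, 10) solves the equation, and by the theorem it is the least positive solution.

(x, y) = (99, 10)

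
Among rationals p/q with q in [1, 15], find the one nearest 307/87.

Expand x = 307/87 as a continued fraction with the Euclidean algorithm:
  307 = 3*87 + 46, so a_0 = 3.
  87 = 1*46 + 41, so a_1 = 1.
  46 = 1*41 + 5, so a_2 = 1.
  41 = 8*5 + 1, so a_3 = 8.
  5 = 5*1 + 0, so a_4 = 5.
so x = [3; 1, 1, 8, 5].
Convergents (p_i = a_i*p_{i-1} + p_{i-2}, q_i = a_i*q_{i-1} + q_{i-2} with p_{-2}=0, p_{-1}=1, q_{-2}=1, q_{-1}=0), until the denominator exceeds 15:
  i=0: a_0=3, p_0 = 3*1 + 0 = 3, q_0 = 3*0 + 1 = 1.
  i=1: a_1=1, p_1 = 1*3 + 1 = 4, q_1 = 1*1 + 0 = 1.
  i=2: a_2=1, p_2 = 1*4 + 3 = 7, q_2 = 1*1 + 1 = 2.
  i=3: a_3=8, p_3 = 8*7 + 4 = 60, q_3 = 8*2 + 1 = 17.
q_3 = 17 > 15, so the last convergent with denominator <= 15 is p_2/q_2 = 7/2.
The closest fraction with denominator <= 15 is either p_2/q_2 or the intermediate fraction (k*p_2 + p_1)/(k*q_2 + q_1) with the largest k >= 1 whose denominator stays <= 15; these approach x as k grows, and every other convergent or intermediate fraction in range is farther away.
Largest k: floor((15 - q_1)/q_2) = floor((15 - 1)/2) = 7.
That gives (7*7 + 4)/(7*2 + 1) = 53/15.
Compare the errors: |x - 7/2| = |307*2 - 7*87|/(87*2) = 5/174, and |x - 53/15| = |307*15 - 53*87|/(87*15) = 6/1305.
Cross-multiplying, 6*174 = 1044 < 6525 = 5*1305, so 6/1305 is smaller: the intermediate fraction 53/15 is closer to x than 7/2.

53/15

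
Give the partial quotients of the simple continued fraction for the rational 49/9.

Run the Euclidean algorithm on 49 and 9; the successive quotients are the partial quotients a_0, a_1, ... (each step inverts the fractional part left over by the previous one):
  49 = 5*9 + 4, so a_0 = 5.
  9 = 2*4 + 1, so a_1 = 2.
  4 = 4*1 + 0, so a_2 = 4.
The remainder reaches 0 after 3 divisions, so the expansion has 3 partial quotients, read off in order.

[5; 2, 4]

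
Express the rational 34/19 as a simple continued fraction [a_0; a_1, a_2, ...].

[1; 1, 3, 1, 3]

Run the Euclidean algorithm on 34 and 19; the successive quotients are the partial quotients a_0, a_1, ... (each step inverts the fractional part left over by the previous one):
  34 = 1*19 + 15, so a_0 = 1.
  19 = 1*15 + 4, so a_1 = 1.
  15 = 3*4 + 3, so a_2 = 3.
  4 = 1*3 + 1, so a_3 = 1.
  3 = 3*1 + 0, so a_4 = 3.
The remainder reaches 0 after 5 divisions, so the expansion has 5 partial quotients, read off in order.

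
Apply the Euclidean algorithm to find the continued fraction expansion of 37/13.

[2; 1, 5, 2]

Run the Euclidean algorithm on 37 and 13; the successive quotients are the partial quotients a_0, a_1, ... (each step inverts the fractional part left over by the previous one):
  37 = 2*13 + 11, so a_0 = 2.
  13 = 1*11 + 2, so a_1 = 1.
  11 = 5*2 + 1, so a_2 = 5.
  2 = 2*1 + 0, so a_3 = 2.
The remainder reaches 0 after 4 divisions, so the expansion has 4 partial quotients, read off in order.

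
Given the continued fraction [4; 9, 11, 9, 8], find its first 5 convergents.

4/1, 37/9, 411/100, 3736/909, 30299/7372

Using the convergent recurrence p_i = a_i*p_{i-1} + p_{i-2}, q_i = a_i*q_{i-1} + q_{i-2} with p_{-2}=0, p_{-1}=1, q_{-2}=1, q_{-1}=0:
  i=0: a_0=4, p_0 = 4*1 + 0 = 4, q_0 = 4*0 + 1 = 1.
  i=1: a_1=9, p_1 = 9*4 + 1 = 37, q_1 = 9*1 + 0 = 9.
  i=2: a_2=11, p_2 = 11*37 + 4 = 411, q_2 = 11*9 + 1 = 100.
  i=3: a_3=9, p_3 = 9*411 + 37 = 3736, q_3 = 9*100 + 9 = 909.
  i=4: a_4=8, p_4 = 8*3736 + 411 = 30299, q_4 = 8*909 + 100 = 7372.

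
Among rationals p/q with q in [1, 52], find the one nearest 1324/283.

131/28

Expand x = 1324/283 as a continued fraction with the Euclidean algorithm:
  1324 = 4*283 + 192, so a_0 = 4.
  283 = 1*192 + 91, so a_1 = 1.
  192 = 2*91 + 10, so a_2 = 2.
  91 = 9*10 + 1, so a_3 = 9.
  10 = 10*1 + 0, so a_4 = 10.
so x = [4; 1, 2, 9, 10].
Convergents (p_i = a_i*p_{i-1} + p_{i-2}, q_i = a_i*q_{i-1} + q_{i-2} with p_{-2}=0, p_{-1}=1, q_{-2}=1, q_{-1}=0), until the denominator exceeds 52:
  i=0: a_0=4, p_0 = 4*1 + 0 = 4, q_0 = 4*0 + 1 = 1.
  i=1: a_1=1, p_1 = 1*4 + 1 = 5, q_1 = 1*1 + 0 = 1.
  i=2: a_2=2, p_2 = 2*5 + 4 = 14, q_2 = 2*1 + 1 = 3.
  i=3: a_3=9, p_3 = 9*14 + 5 = 131, q_3 = 9*3 + 1 = 28.
  i=4: a_4=10, p_4 = 10*131 + 14 = 1324, q_4 = 10*28 + 3 = 283.
q_4 = 283 > 52, so the last convergent with denominator <= 52 is p_3/q_3 = 131/28.
The closest fraction with denominator <= 52 is either p_3/q_3 or the intermediate fraction (k*p_3 + p_2)/(k*q_3 + q_2) with the largest k >= 1 whose denominator stays <= 52; these approach x as k grows, and every other convergent or intermediate fraction in range is farther away.
Largest k: floor((52 - q_2)/q_3) = floor((52 - 3)/28) = 1.
That gives (1*131 + 14)/(1*28 + 3) = 145/31.
Compare the errors: |x - 131/28| = |1324*28 - 131*283|/(283*28) = 1/7924, and |x - 145/31| = |1324*31 - 145*283|/(283*31) = 9/8773.
Cross-multiplying, 1*8773 = 8773 < 71316 = 9*7924, so 1/7924 is smaller: the convergent 131/28 is closer to x than 145/31.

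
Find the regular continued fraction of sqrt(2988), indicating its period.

Write x_i = (sqrt(2988) + m_i)/d_i with (m_0, d_0) = (0, 1). a_0 = floor(sqrt(2988)) = 54, since 54^2 = 2916 <= 2988 < 3025 = 55^2.
Iterate m_{i+1} = d_i*a_i - m_i, d_{i+1} = (2988 - m_{i+1}^2)/d_i, a_{i+1} = floor((a_0 + m_{i+1})/d_{i+1}):
  m_1 = 1*54 - 0 = 54, d_1 = (2988 - 54^2)/1 = 72/1 = 72, a_1 = floor((54 + 54)/72) = 1.
  m_2 = 72*1 - 54 = 18, d_2 = (2988 - 18^2)/72 = 2664/72 = 37, a_2 = floor((54 + 18)/37) = 1.
  m_3 = 37*1 - 18 = 19, d_3 = (2988 - 19^2)/37 = 2627/37 = 71, a_3 = floor((54 + 19)/71) = 1.
  m_4 = 71*1 - 19 = 52, d_4 = (2988 - 52^2)/71 = 284/71 = 4, a_4 = floor((54 + 52)/4) = 26.
  m_5 = 4*26 - 52 = 52, d_5 = (2988 - 52^2)/4 = 284/4 = 71, a_5 = floor((54 + 52)/71) = 1.
  m_6 = 71*1 - 52 = 19, d_6 = (2988 - 19^2)/71 = 2627/71 = 37, a_6 = floor((54 + 19)/37) = 1.
  m_7 = 37*1 - 19 = 18, d_7 = (2988 - 18^2)/37 = 2664/37 = 72, a_7 = floor((54 + 18)/72) = 1.
  m_8 = 72*1 - 18 = 54, d_8 = (2988 - 54^2)/72 = 72/72 = 1, a_8 = floor((54 + 54)/1) = 108.
  m_9 = 1*108 - 54 = 54, d_9 = (2988 - 54^2)/1 = 72/1 = 72: (m_9, d_9) = (m_1, d_1) = (54, 72), so from here the quotients repeat a_1, ..., a_8; the period length is 8.
Hence the expansion of sqrt(2988) is a_0 = 54 followed by the repeating block 1, 1, 1, 26, 1, 1, 1, 108 (period 8).

[54; (1, 1, 1, 26, 1, 1, 1, 108)]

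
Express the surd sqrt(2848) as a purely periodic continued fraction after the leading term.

Write x_i = (sqrt(2848) + m_i)/d_i with (m_0, d_0) = (0, 1). a_0 = floor(sqrt(2848)) = 53, since 53^2 = 2809 <= 2848 < 2916 = 54^2.
Iterate m_{i+1} = d_i*a_i - m_i, d_{i+1} = (2848 - m_{i+1}^2)/d_i, a_{i+1} = floor((a_0 + m_{i+1})/d_{i+1}):
  m_1 = 1*53 - 0 = 53, d_1 = (2848 - 53^2)/1 = 39/1 = 39, a_1 = floor((53 + 53)/39) = 2.
  m_2 = 39*2 - 53 = 25, d_2 = (2848 - 25^2)/39 = 2223/39 = 57, a_2 = floor((53 + 25)/57) = 1.
  m_3 = 57*1 - 25 = 32, d_3 = (2848 - 32^2)/57 = 1824/57 = 32, a_3 = floor((53 + 32)/32) = 2.
  m_4 = 32*2 - 32 = 32, d_4 = (2848 - 32^2)/32 = 1824/32 = 57, a_4 = floor((53 + 32)/57) = 1.
  m_5 = 57*1 - 32 = 25, d_5 = (2848 - 25^2)/57 = 2223/57 = 39, a_5 = floor((53 + 25)/39) = 2.
  m_6 = 39*2 - 25 = 53, d_6 = (2848 - 53^2)/39 = 39/39 = 1, a_6 = floor((53 + 53)/1) = 106.
  m_7 = 1*106 - 53 = 53, d_7 = (2848 - 53^2)/1 = 39/1 = 39: (m_7, d_7) = (m_1, d_1) = (53, 39), so from here the quotients repeat a_1, ..., a_6; the period length is 6.
Hence the expansion of sqrt(2848) is a_0 = 53 followed by the repeating block 2, 1, 2, 1, 2, 106 (period 6).

[53; (2, 1, 2, 1, 2, 106)]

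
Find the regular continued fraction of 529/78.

[6; 1, 3, 1, 1, 2, 3]

Run the Euclidean algorithm on 529 and 78; the successive quotients are the partial quotients a_0, a_1, ... (each step inverts the fractional part left over by the previous one):
  529 = 6*78 + 61, so a_0 = 6.
  78 = 1*61 + 17, so a_1 = 1.
  61 = 3*17 + 10, so a_2 = 3.
  17 = 1*10 + 7, so a_3 = 1.
  10 = 1*7 + 3, so a_4 = 1.
  7 = 2*3 + 1, so a_5 = 2.
  3 = 3*1 + 0, so a_6 = 3.
The remainder reaches 0 after 7 divisions, so the expansion has 7 partial quotients, read off in order.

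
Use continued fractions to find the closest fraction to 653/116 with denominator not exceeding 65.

349/62

Expand x = 653/116 as a continued fraction with the Euclidean algorithm:
  653 = 5*116 + 73, so a_0 = 5.
  116 = 1*73 + 43, so a_1 = 1.
  73 = 1*43 + 30, so a_2 = 1.
  43 = 1*30 + 13, so a_3 = 1.
  30 = 2*13 + 4, so a_4 = 2.
  13 = 3*4 + 1, so a_5 = 3.
  4 = 4*1 + 0, so a_6 = 4.
so x = [5; 1, 1, 1, 2, 3, 4].
Convergents (p_i = a_i*p_{i-1} + p_{i-2}, q_i = a_i*q_{i-1} + q_{i-2} with p_{-2}=0, p_{-1}=1, q_{-2}=1, q_{-1}=0), until the denominator exceeds 65:
  i=0: a_0=5, p_0 = 5*1 + 0 = 5, q_0 = 5*0 + 1 = 1.
  i=1: a_1=1, p_1 = 1*5 + 1 = 6, q_1 = 1*1 + 0 = 1.
  i=2: a_2=1, p_2 = 1*6 + 5 = 11, q_2 = 1*1 + 1 = 2.
  i=3: a_3=1, p_3 = 1*11 + 6 = 17, q_3 = 1*2 + 1 = 3.
  i=4: a_4=2, p_4 = 2*17 + 11 = 45, q_4 = 2*3 + 2 = 8.
  i=5: a_5=3, p_5 = 3*45 + 17 = 152, q_5 = 3*8 + 3 = 27.
  i=6: a_6=4, p_6 = 4*152 + 45 = 653, q_6 = 4*27 + 8 = 116.
q_6 = 116 > 65, so the last convergent with denominator <= 65 is p_5/q_5 = 152/27.
The closest fraction with denominator <= 65 is either p_5/q_5 or the intermediate fraction (k*p_5 + p_4)/(k*q_5 + q_4) with the largest k >= 1 whose denominator stays <= 65; these approach x as k grows, and every other convergent or intermediate fraction in range is farther away.
Largest k: floor((65 - q_4)/q_5) = floor((65 - 8)/27) = 2.
That gives (2*152 + 45)/(2*27 + 8) = 349/62.
Compare the errors: |x - 152/27| = |653*27 - 152*116|/(116*27) = 1/3132, and |x - 349/62| = |653*62 - 349*116|/(116*62) = 2/7192.
Cross-multiplying, 2*3132 = 6264 < 7192 = 1*7192, so 2/7192 is smaller: the intermediate fraction 349/62 is closer to x than 152/27.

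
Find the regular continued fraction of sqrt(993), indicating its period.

[31; (1, 1, 20, 1, 1, 62)]

Write x_i = (sqrt(993) + m_i)/d_i with (m_0, d_0) = (0, 1). a_0 = floor(sqrt(993)) = 31, since 31^2 = 961 <= 993 < 1024 = 32^2.
Iterate m_{i+1} = d_i*a_i - m_i, d_{i+1} = (993 - m_{i+1}^2)/d_i, a_{i+1} = floor((a_0 + m_{i+1})/d_{i+1}):
  m_1 = 1*31 - 0 = 31, d_1 = (993 - 31^2)/1 = 32/1 = 32, a_1 = floor((31 + 31)/32) = 1.
  m_2 = 32*1 - 31 = 1, d_2 = (993 - 1^2)/32 = 992/32 = 31, a_2 = floor((31 + 1)/31) = 1.
  m_3 = 31*1 - 1 = 30, d_3 = (993 - 30^2)/31 = 93/31 = 3, a_3 = floor((31 + 30)/3) = 20.
  m_4 = 3*20 - 30 = 30, d_4 = (993 - 30^2)/3 = 93/3 = 31, a_4 = floor((31 + 30)/31) = 1.
  m_5 = 31*1 - 30 = 1, d_5 = (993 - 1^2)/31 = 992/31 = 32, a_5 = floor((31 + 1)/32) = 1.
  m_6 = 32*1 - 1 = 31, d_6 = (993 - 31^2)/32 = 32/32 = 1, a_6 = floor((31 + 31)/1) = 62.
  m_7 = 1*62 - 31 = 31, d_7 = (993 - 31^2)/1 = 32/1 = 32: (m_7, d_7) = (m_1, d_1) = (31, 32), so from here the quotients repeat a_1, ..., a_6; the period length is 6.
Hence the expansion of sqrt(993) is a_0 = 31 followed by the repeating block 1, 1, 20, 1, 1, 62 (period 6).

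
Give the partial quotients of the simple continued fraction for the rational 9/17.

[0; 1, 1, 8]

Run the Euclidean algorithm on 9 and 17; the successive quotients are the partial quotients a_0, a_1, ... (each step inverts the fractional part left over by the previous one):
  9 = 0*17 + 9, so a_0 = 0.
  17 = 1*9 + 8, so a_1 = 1.
  9 = 1*8 + 1, so a_2 = 1.
  8 = 8*1 + 0, so a_3 = 8.
The remainder reaches 0 after 4 divisions, so the expansion has 4 partial quotients, read off in order.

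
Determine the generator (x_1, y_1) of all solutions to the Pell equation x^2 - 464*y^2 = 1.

(x, y) = (9801, 455)

First expand sqrt(464) as a continued fraction. With x_i = (sqrt(464) + m_i)/d_i and (m_0, d_0) = (0, 1): a_0 = floor(sqrt(464)) = 21, since 21^2 = 441 <= 464 < 484 = 22^2.
Iterate m_{i+1} = d_i*a_i - m_i, d_{i+1} = (464 - m_{i+1}^2)/d_i, a_{i+1} = floor((a_0 + m_{i+1})/d_{i+1}):
  m_1 = 1*21 - 0 = 21, d_1 = (464 - 21^2)/1 = 23/1 = 23, a_1 = floor((21 + 21)/23) = 1.
  m_2 = 23*1 - 21 = 2, d_2 = (464 - 2^2)/23 = 460/23 = 20, a_2 = floor((21 + 2)/20) = 1.
  m_3 = 20*1 - 2 = 18, d_3 = (464 - 18^2)/20 = 140/20 = 7, a_3 = floor((21 + 18)/7) = 5.
  m_4 = 7*5 - 18 = 17, d_4 = (464 - 17^2)/7 = 175/7 = 25, a_4 = floor((21 + 17)/25) = 1.
  m_5 = 25*1 - 17 = 8, d_5 = (464 - 8^2)/25 = 400/25 = 16, a_5 = floor((21 + 8)/16) = 1.
  m_6 = 16*1 - 8 = 8, d_6 = (464 - 8^2)/16 = 400/16 = 25, a_6 = floor((21 + 8)/25) = 1.
  m_7 = 25*1 - 8 = 17, d_7 = (464 - 17^2)/25 = 175/25 = 7, a_7 = floor((21 + 17)/7) = 5.
  m_8 = 7*5 - 17 = 18, d_8 = (464 - 18^2)/7 = 140/7 = 20, a_8 = floor((21 + 18)/20) = 1.
  m_9 = 20*1 - 18 = 2, d_9 = (464 - 2^2)/20 = 460/20 = 23, a_9 = floor((21 + 2)/23) = 1.
  m_10 = 23*1 - 2 = 21, d_10 = (464 - 21^2)/23 = 23/23 = 1, a_10 = floor((21 + 21)/1) = 42.
  m_11 = 1*42 - 21 = 21, d_11 = (464 - 21^2)/1 = 23/1 = 23: (m_11, d_11) = (m_1, d_1) = (21, 23), so from here the quotients repeat a_1, ..., a_10; the period length is 10.
So sqrt(464) = [21; (1, 1, 5, 1, 1, 1, 5, 1, 1, 42)] with period length k = 10.
k is even, so the fundamental solution of x^2 - 464y^2 = 1 is (p_{k-1}, q_{k-1}) = (p_9, q_9); compute convergents through index 9.
Convergents (p_i = a_i*p_{i-1} + p_{i-2}, q_i = a_i*q_{i-1} + q_{i-2} with p_{-2}=0, p_{-1}=1, q_{-2}=1, q_{-1}=0):
  i=0: a_0=21, p_0 = 21*1 + 0 = 21, q_0 = 21*0 + 1 = 1.
  i=1: a_1=1, p_1 = 1*21 + 1 = 22, q_1 = 1*1 + 0 = 1.
  i=2: a_2=1, p_2 = 1*22 + 21 = 43, q_2 = 1*1 + 1 = 2.
  i=3: a_3=5, p_3 = 5*43 + 22 = 237, q_3 = 5*2 + 1 = 11.
  i=4: a_4=1, p_4 = 1*237 + 43 = 280, q_4 = 1*11 + 2 = 13.
  i=5: a_5=1, p_5 = 1*280 + 237 = 517, q_5 = 1*13 + 11 = 24.
  i=6: a_6=1, p_6 = 1*517 + 280 = 797, q_6 = 1*24 + 13 = 37.
  i=7: a_7=5, p_7 = 5*797 + 517 = 4502, q_7 = 5*37 + 24 = 209.
  i=8: a_8=1, p_8 = 1*4502 + 797 = 5299, q_8 = 1*209 + 37 = 246.
  i=9: a_9=1, p_9 = 1*5299 + 4502 = 9801, q_9 = 1*246 + 209 = 455.
Check: 9801^2 - 464*455^2 = 96059601 - 96059600 = 1, so (x, y) = (9801, 455) solves the equation, and by the theorem it is the least positive solution.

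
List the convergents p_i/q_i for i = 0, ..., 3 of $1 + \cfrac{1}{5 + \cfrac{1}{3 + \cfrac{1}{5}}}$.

1/1, 6/5, 19/16, 101/85

Using the convergent recurrence p_i = a_i*p_{i-1} + p_{i-2}, q_i = a_i*q_{i-1} + q_{i-2} with p_{-2}=0, p_{-1}=1, q_{-2}=1, q_{-1}=0:
  i=0: a_0=1, p_0 = 1*1 + 0 = 1, q_0 = 1*0 + 1 = 1.
  i=1: a_1=5, p_1 = 5*1 + 1 = 6, q_1 = 5*1 + 0 = 5.
  i=2: a_2=3, p_2 = 3*6 + 1 = 19, q_2 = 3*5 + 1 = 16.
  i=3: a_3=5, p_3 = 5*19 + 6 = 101, q_3 = 5*16 + 5 = 85.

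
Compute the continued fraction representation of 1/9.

[0; 9]

Run the Euclidean algorithm on 1 and 9; the successive quotients are the partial quotients a_0, a_1, ... (each step inverts the fractional part left over by the previous one):
  1 = 0*9 + 1, so a_0 = 0.
  9 = 9*1 + 0, so a_1 = 9.
The remainder reaches 0 after 2 divisions, so the expansion has 2 partial quotients, read off in order.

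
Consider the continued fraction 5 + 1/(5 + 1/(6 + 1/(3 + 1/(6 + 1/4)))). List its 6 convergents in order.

Using the convergent recurrence p_i = a_i*p_{i-1} + p_{i-2}, q_i = a_i*q_{i-1} + q_{i-2} with p_{-2}=0, p_{-1}=1, q_{-2}=1, q_{-1}=0:
  i=0: a_0=5, p_0 = 5*1 + 0 = 5, q_0 = 5*0 + 1 = 1.
  i=1: a_1=5, p_1 = 5*5 + 1 = 26, q_1 = 5*1 + 0 = 5.
  i=2: a_2=6, p_2 = 6*26 + 5 = 161, q_2 = 6*5 + 1 = 31.
  i=3: a_3=3, p_3 = 3*161 + 26 = 509, q_3 = 3*31 + 5 = 98.
  i=4: a_4=6, p_4 = 6*509 + 161 = 3215, q_4 = 6*98 + 31 = 619.
  i=5: a_5=4, p_5 = 4*3215 + 509 = 13369, q_5 = 4*619 + 98 = 2574.

5/1, 26/5, 161/31, 509/98, 3215/619, 13369/2574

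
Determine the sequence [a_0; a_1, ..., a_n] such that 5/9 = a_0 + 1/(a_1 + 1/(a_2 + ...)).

Run the Euclidean algorithm on 5 and 9; the successive quotients are the partial quotients a_0, a_1, ... (each step inverts the fractional part left over by the previous one):
  5 = 0*9 + 5, so a_0 = 0.
  9 = 1*5 + 4, so a_1 = 1.
  5 = 1*4 + 1, so a_2 = 1.
  4 = 4*1 + 0, so a_3 = 4.
The remainder reaches 0 after 4 divisions, so the expansion has 4 partial quotients, read off in order.

[0; 1, 1, 4]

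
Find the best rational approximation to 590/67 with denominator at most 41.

Expand x = 590/67 as a continued fraction with the Euclidean algorithm:
  590 = 8*67 + 54, so a_0 = 8.
  67 = 1*54 + 13, so a_1 = 1.
  54 = 4*13 + 2, so a_2 = 4.
  13 = 6*2 + 1, so a_3 = 6.
  2 = 2*1 + 0, so a_4 = 2.
so x = [8; 1, 4, 6, 2].
Convergents (p_i = a_i*p_{i-1} + p_{i-2}, q_i = a_i*q_{i-1} + q_{i-2} with p_{-2}=0, p_{-1}=1, q_{-2}=1, q_{-1}=0), until the denominator exceeds 41:
  i=0: a_0=8, p_0 = 8*1 + 0 = 8, q_0 = 8*0 + 1 = 1.
  i=1: a_1=1, p_1 = 1*8 + 1 = 9, q_1 = 1*1 + 0 = 1.
  i=2: a_2=4, p_2 = 4*9 + 8 = 44, q_2 = 4*1 + 1 = 5.
  i=3: a_3=6, p_3 = 6*44 + 9 = 273, q_3 = 6*5 + 1 = 31.
  i=4: a_4=2, p_4 = 2*273 + 44 = 590, q_4 = 2*31 + 5 = 67.
q_4 = 67 > 41, so the last convergent with denominator <= 41 is p_3/q_3 = 273/31.
The closest fraction with denominator <= 41 is either p_3/q_3 or the intermediate fraction (k*p_3 + p_2)/(k*q_3 + q_2) with the largest k >= 1 whose denominator stays <= 41; these approach x as k grows, and every other convergent or intermediate fraction in range is farther away.
Largest k: floor((41 - q_2)/q_3) = floor((41 - 5)/31) = 1.
That gives (1*273 + 44)/(1*31 + 5) = 317/36.
Compare the errors: |x - 273/31| = |590*31 - 273*67|/(67*31) = 1/2077, and |x - 317/36| = |590*36 - 317*67|/(67*36) = 1/2412.
Cross-multiplying, 1*2077 = 2077 < 2412 = 1*2412, so 1/2412 is smaller: the intermediate fraction 317/36 is closer to x than 273/31.

317/36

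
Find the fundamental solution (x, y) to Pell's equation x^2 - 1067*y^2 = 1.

First expand sqrt(1067) as a continued fraction. With x_i = (sqrt(1067) + m_i)/d_i and (m_0, d_0) = (0, 1): a_0 = floor(sqrt(1067)) = 32, since 32^2 = 1024 <= 1067 < 1089 = 33^2.
Iterate m_{i+1} = d_i*a_i - m_i, d_{i+1} = (1067 - m_{i+1}^2)/d_i, a_{i+1} = floor((a_0 + m_{i+1})/d_{i+1}):
  m_1 = 1*32 - 0 = 32, d_1 = (1067 - 32^2)/1 = 43/1 = 43, a_1 = floor((32 + 32)/43) = 1.
  m_2 = 43*1 - 32 = 11, d_2 = (1067 - 11^2)/43 = 946/43 = 22, a_2 = floor((32 + 11)/22) = 1.
  m_3 = 22*1 - 11 = 11, d_3 = (1067 - 11^2)/22 = 946/22 = 43, a_3 = floor((32 + 11)/43) = 1.
  m_4 = 43*1 - 11 = 32, d_4 = (1067 - 32^2)/43 = 43/43 = 1, a_4 = floor((32 + 32)/1) = 64.
  m_5 = 1*64 - 32 = 32, d_5 = (1067 - 32^2)/1 = 43/1 = 43: (m_5, d_5) = (m_1, d_1) = (32, 43), so from here the quotients repeat a_1, ..., a_4; the period length is 4.
So sqrt(1067) = [32; (1, 1, 1, 64)] with period length k = 4.
k is even, so the fundamental solution of x^2 - 1067y^2 = 1 is (p_{k-1}, q_{k-1}) = (p_3, q_3); compute convergents through index 3.
Convergents (p_i = a_i*p_{i-1} + p_{i-2}, q_i = a_i*q_{i-1} + q_{i-2} with p_{-2}=0, p_{-1}=1, q_{-2}=1, q_{-1}=0):
  i=0: a_0=32, p_0 = 32*1 + 0 = 32, q_0 = 32*0 + 1 = 1.
  i=1: a_1=1, p_1 = 1*32 + 1 = 33, q_1 = 1*1 + 0 = 1.
  i=2: a_2=1, p_2 = 1*33 + 32 = 65, q_2 = 1*1 + 1 = 2.
  i=3: a_3=1, p_3 = 1*65 + 33 = 98, q_3 = 1*2 + 1 = 3.
Check: 98^2 - 1067*3^2 = 9604 - 9603 = 1, so (x, y) = (98, 3) solves the equation, and by the theorem it is the least positive solution.

(x, y) = (98, 3)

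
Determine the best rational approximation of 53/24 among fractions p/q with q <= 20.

42/19

Expand x = 53/24 as a continued fraction with the Euclidean algorithm:
  53 = 2*24 + 5, so a_0 = 2.
  24 = 4*5 + 4, so a_1 = 4.
  5 = 1*4 + 1, so a_2 = 1.
  4 = 4*1 + 0, so a_3 = 4.
so x = [2; 4, 1, 4].
Convergents (p_i = a_i*p_{i-1} + p_{i-2}, q_i = a_i*q_{i-1} + q_{i-2} with p_{-2}=0, p_{-1}=1, q_{-2}=1, q_{-1}=0), until the denominator exceeds 20:
  i=0: a_0=2, p_0 = 2*1 + 0 = 2, q_0 = 2*0 + 1 = 1.
  i=1: a_1=4, p_1 = 4*2 + 1 = 9, q_1 = 4*1 + 0 = 4.
  i=2: a_2=1, p_2 = 1*9 + 2 = 11, q_2 = 1*4 + 1 = 5.
  i=3: a_3=4, p_3 = 4*11 + 9 = 53, q_3 = 4*5 + 4 = 24.
q_3 = 24 > 20, so the last convergent with denominator <= 20 is p_2/q_2 = 11/5.
The closest fraction with denominator <= 20 is either p_2/q_2 or the intermediate fraction (k*p_2 + p_1)/(k*q_2 + q_1) with the largest k >= 1 whose denominator stays <= 20; these approach x as k grows, and every other convergent or intermediate fraction in range is farther away.
Largest k: floor((20 - q_1)/q_2) = floor((20 - 4)/5) = 3.
That gives (3*11 + 9)/(3*5 + 4) = 42/19.
Compare the errors: |x - 11/5| = |53*5 - 11*24|/(24*5) = 1/120, and |x - 42/19| = |53*19 - 42*24|/(24*19) = 1/456.
Cross-multiplying, 1*120 = 120 < 456 = 1*456, so 1/456 is smaller: the intermediate fraction 42/19 is closer to x than 11/5.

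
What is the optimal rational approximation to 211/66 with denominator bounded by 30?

16/5

Expand x = 211/66 as a continued fraction with the Euclidean algorithm:
  211 = 3*66 + 13, so a_0 = 3.
  66 = 5*13 + 1, so a_1 = 5.
  13 = 13*1 + 0, so a_2 = 13.
so x = [3; 5, 13].
Convergents (p_i = a_i*p_{i-1} + p_{i-2}, q_i = a_i*q_{i-1} + q_{i-2} with p_{-2}=0, p_{-1}=1, q_{-2}=1, q_{-1}=0), until the denominator exceeds 30:
  i=0: a_0=3, p_0 = 3*1 + 0 = 3, q_0 = 3*0 + 1 = 1.
  i=1: a_1=5, p_1 = 5*3 + 1 = 16, q_1 = 5*1 + 0 = 5.
  i=2: a_2=13, p_2 = 13*16 + 3 = 211, q_2 = 13*5 + 1 = 66.
q_2 = 66 > 30, so the last convergent with denominator <= 30 is p_1/q_1 = 16/5.
The closest fraction with denominator <= 30 is either p_1/q_1 or the intermediate fraction (k*p_1 + p_0)/(k*q_1 + q_0) with the largest k >= 1 whose denominator stays <= 30; these approach x as k grows, and every other convergent or intermediate fraction in range is farther away.
Largest k: floor((30 - q_0)/q_1) = floor((30 - 1)/5) = 5.
That gives (5*16 + 3)/(5*5 + 1) = 83/26.
Compare the errors: |x - 16/5| = |211*5 - 16*66|/(66*5) = 1/330, and |x - 83/26| = |211*26 - 83*66|/(66*26) = 8/1716.
Cross-multiplying, 1*1716 = 1716 < 2640 = 8*330, so 1/330 is smaller: the convergent 16/5 is closer to x than 83/26.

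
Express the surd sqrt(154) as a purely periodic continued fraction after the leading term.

Write x_i = (sqrt(154) + m_i)/d_i with (m_0, d_0) = (0, 1). a_0 = floor(sqrt(154)) = 12, since 12^2 = 144 <= 154 < 169 = 13^2.
Iterate m_{i+1} = d_i*a_i - m_i, d_{i+1} = (154 - m_{i+1}^2)/d_i, a_{i+1} = floor((a_0 + m_{i+1})/d_{i+1}):
  m_1 = 1*12 - 0 = 12, d_1 = (154 - 12^2)/1 = 10/1 = 10, a_1 = floor((12 + 12)/10) = 2.
  m_2 = 10*2 - 12 = 8, d_2 = (154 - 8^2)/10 = 90/10 = 9, a_2 = floor((12 + 8)/9) = 2.
  m_3 = 9*2 - 8 = 10, d_3 = (154 - 10^2)/9 = 54/9 = 6, a_3 = floor((12 + 10)/6) = 3.
  m_4 = 6*3 - 10 = 8, d_4 = (154 - 8^2)/6 = 90/6 = 15, a_4 = floor((12 + 8)/15) = 1.
  m_5 = 15*1 - 8 = 7, d_5 = (154 - 7^2)/15 = 105/15 = 7, a_5 = floor((12 + 7)/7) = 2.
  m_6 = 7*2 - 7 = 7, d_6 = (154 - 7^2)/7 = 105/7 = 15, a_6 = floor((12 + 7)/15) = 1.
  m_7 = 15*1 - 7 = 8, d_7 = (154 - 8^2)/15 = 90/15 = 6, a_7 = floor((12 + 8)/6) = 3.
  m_8 = 6*3 - 8 = 10, d_8 = (154 - 10^2)/6 = 54/6 = 9, a_8 = floor((12 + 10)/9) = 2.
  m_9 = 9*2 - 10 = 8, d_9 = (154 - 8^2)/9 = 90/9 = 10, a_9 = floor((12 + 8)/10) = 2.
  m_10 = 10*2 - 8 = 12, d_10 = (154 - 12^2)/10 = 10/10 = 1, a_10 = floor((12 + 12)/1) = 24.
  m_11 = 1*24 - 12 = 12, d_11 = (154 - 12^2)/1 = 10/1 = 10: (m_11, d_11) = (m_1, d_1) = (12, 10), so from here the quotients repeat a_1, ..., a_10; the period length is 10.
Hence the expansion of sqrt(154) is a_0 = 12 followed by the repeating block 2, 2, 3, 1, 2, 1, 3, 2, 2, 24 (period 10).

[12; (2, 2, 3, 1, 2, 1, 3, 2, 2, 24)]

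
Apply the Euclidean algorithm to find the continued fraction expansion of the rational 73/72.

[1; 72]

Run the Euclidean algorithm on 73 and 72; the successive quotients are the partial quotients a_0, a_1, ... (each step inverts the fractional part left over by the previous one):
  73 = 1*72 + 1, so a_0 = 1.
  72 = 72*1 + 0, so a_1 = 72.
The remainder reaches 0 after 2 divisions, so the expansion has 2 partial quotients, read off in order.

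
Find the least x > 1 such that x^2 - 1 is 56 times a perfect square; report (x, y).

(x, y) = (15, 2)

First expand sqrt(56) as a continued fraction. With x_i = (sqrt(56) + m_i)/d_i and (m_0, d_0) = (0, 1): a_0 = floor(sqrt(56)) = 7, since 7^2 = 49 <= 56 < 64 = 8^2.
Iterate m_{i+1} = d_i*a_i - m_i, d_{i+1} = (56 - m_{i+1}^2)/d_i, a_{i+1} = floor((a_0 + m_{i+1})/d_{i+1}):
  m_1 = 1*7 - 0 = 7, d_1 = (56 - 7^2)/1 = 7/1 = 7, a_1 = floor((7 + 7)/7) = 2.
  m_2 = 7*2 - 7 = 7, d_2 = (56 - 7^2)/7 = 7/7 = 1, a_2 = floor((7 + 7)/1) = 14.
  m_3 = 1*14 - 7 = 7, d_3 = (56 - 7^2)/1 = 7/1 = 7: (m_3, d_3) = (m_1, d_1) = (7, 7), so from here the quotients repeat a_1, a_2; the period length is 2.
So sqrt(56) = [7; (2, 14)] with period length k = 2.
k is even, so the fundamental solution of x^2 - 56y^2 = 1 is (p_{k-1}, q_{k-1}) = (p_1, q_1); compute convergents through index 1.
Convergents (p_i = a_i*p_{i-1} + p_{i-2}, q_i = a_i*q_{i-1} + q_{i-2} with p_{-2}=0, p_{-1}=1, q_{-2}=1, q_{-1}=0):
  i=0: a_0=7, p_0 = 7*1 + 0 = 7, q_0 = 7*0 + 1 = 1.
  i=1: a_1=2, p_1 = 2*7 + 1 = 15, q_1 = 2*1 + 0 = 2.
Check: 15^2 - 56*2^2 = 225 - 224 = 1, so (x, y) = (15, 2) solves the equation, and by the theorem it is the least positive solution.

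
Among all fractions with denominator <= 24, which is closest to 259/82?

60/19

Expand x = 259/82 as a continued fraction with the Euclidean algorithm:
  259 = 3*82 + 13, so a_0 = 3.
  82 = 6*13 + 4, so a_1 = 6.
  13 = 3*4 + 1, so a_2 = 3.
  4 = 4*1 + 0, so a_3 = 4.
so x = [3; 6, 3, 4].
Convergents (p_i = a_i*p_{i-1} + p_{i-2}, q_i = a_i*q_{i-1} + q_{i-2} with p_{-2}=0, p_{-1}=1, q_{-2}=1, q_{-1}=0), until the denominator exceeds 24:
  i=0: a_0=3, p_0 = 3*1 + 0 = 3, q_0 = 3*0 + 1 = 1.
  i=1: a_1=6, p_1 = 6*3 + 1 = 19, q_1 = 6*1 + 0 = 6.
  i=2: a_2=3, p_2 = 3*19 + 3 = 60, q_2 = 3*6 + 1 = 19.
  i=3: a_3=4, p_3 = 4*60 + 19 = 259, q_3 = 4*19 + 6 = 82.
q_3 = 82 > 24, so the last convergent with denominator <= 24 is p_2/q_2 = 60/19.
The closest fraction with denominator <= 24 is either p_2/q_2 or the intermediate fraction (k*p_2 + p_1)/(k*q_2 + q_1) with the largest k >= 1 whose denominator stays <= 24; these approach x as k grows, and every other convergent or intermediate fraction in range is farther away.
Largest k: floor((24 - q_1)/q_2) = floor((24 - 6)/19) = 0.
Since k = 0, no intermediate fraction beyond p_2/q_2 has denominator <= 24, so the convergent 60/19 is the closest (its error is |259*19 - 60*82|/(82*19) = 1/1558).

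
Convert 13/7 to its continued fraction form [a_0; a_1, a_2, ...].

Run the Euclidean algorithm on 13 and 7; the successive quotients are the partial quotients a_0, a_1, ... (each step inverts the fractional part left over by the previous one):
  13 = 1*7 + 6, so a_0 = 1.
  7 = 1*6 + 1, so a_1 = 1.
  6 = 6*1 + 0, so a_2 = 6.
The remainder reaches 0 after 3 divisions, so the expansion has 3 partial quotients, read off in order.

[1; 1, 6]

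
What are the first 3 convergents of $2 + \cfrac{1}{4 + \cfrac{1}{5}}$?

Using the convergent recurrence p_i = a_i*p_{i-1} + p_{i-2}, q_i = a_i*q_{i-1} + q_{i-2} with p_{-2}=0, p_{-1}=1, q_{-2}=1, q_{-1}=0:
  i=0: a_0=2, p_0 = 2*1 + 0 = 2, q_0 = 2*0 + 1 = 1.
  i=1: a_1=4, p_1 = 4*2 + 1 = 9, q_1 = 4*1 + 0 = 4.
  i=2: a_2=5, p_2 = 5*9 + 2 = 47, q_2 = 5*4 + 1 = 21.

2/1, 9/4, 47/21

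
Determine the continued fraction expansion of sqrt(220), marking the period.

[14; (1, 4, 1, 28)]

Write x_i = (sqrt(220) + m_i)/d_i with (m_0, d_0) = (0, 1). a_0 = floor(sqrt(220)) = 14, since 14^2 = 196 <= 220 < 225 = 15^2.
Iterate m_{i+1} = d_i*a_i - m_i, d_{i+1} = (220 - m_{i+1}^2)/d_i, a_{i+1} = floor((a_0 + m_{i+1})/d_{i+1}):
  m_1 = 1*14 - 0 = 14, d_1 = (220 - 14^2)/1 = 24/1 = 24, a_1 = floor((14 + 14)/24) = 1.
  m_2 = 24*1 - 14 = 10, d_2 = (220 - 10^2)/24 = 120/24 = 5, a_2 = floor((14 + 10)/5) = 4.
  m_3 = 5*4 - 10 = 10, d_3 = (220 - 10^2)/5 = 120/5 = 24, a_3 = floor((14 + 10)/24) = 1.
  m_4 = 24*1 - 10 = 14, d_4 = (220 - 14^2)/24 = 24/24 = 1, a_4 = floor((14 + 14)/1) = 28.
  m_5 = 1*28 - 14 = 14, d_5 = (220 - 14^2)/1 = 24/1 = 24: (m_5, d_5) = (m_1, d_1) = (14, 24), so from here the quotients repeat a_1, ..., a_4; the period length is 4.
Hence the expansion of sqrt(220) is a_0 = 14 followed by the repeating block 1, 4, 1, 28 (period 4).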